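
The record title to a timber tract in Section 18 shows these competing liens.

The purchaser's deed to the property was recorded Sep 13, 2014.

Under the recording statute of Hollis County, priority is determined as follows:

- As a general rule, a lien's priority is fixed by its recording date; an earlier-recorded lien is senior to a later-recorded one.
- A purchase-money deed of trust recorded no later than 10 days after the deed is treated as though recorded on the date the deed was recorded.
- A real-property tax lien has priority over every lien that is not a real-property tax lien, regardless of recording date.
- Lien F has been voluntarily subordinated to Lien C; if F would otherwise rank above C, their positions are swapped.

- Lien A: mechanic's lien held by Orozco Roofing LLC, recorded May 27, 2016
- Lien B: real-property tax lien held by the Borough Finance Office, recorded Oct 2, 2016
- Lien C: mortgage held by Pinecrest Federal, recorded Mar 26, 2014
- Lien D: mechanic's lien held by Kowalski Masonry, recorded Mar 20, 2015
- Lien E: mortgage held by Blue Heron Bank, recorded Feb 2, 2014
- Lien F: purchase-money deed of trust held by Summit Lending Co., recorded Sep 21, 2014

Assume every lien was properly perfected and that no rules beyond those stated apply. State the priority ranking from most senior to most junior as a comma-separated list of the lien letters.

B, E, C, F, D, A

Effective dates after the stated exceptions: F's effective date is the deed date, Sep 13, 2014.
As a real-property tax lien, B is senior to every other lien.
Ordering the rest by effective date: E (Feb 2, 2014), C (Mar 26, 2014), F (Sep 13, 2014), D (Mar 20, 2015), A (May 27, 2016).
Since F is not senior to C, the subordination leaves the order unchanged.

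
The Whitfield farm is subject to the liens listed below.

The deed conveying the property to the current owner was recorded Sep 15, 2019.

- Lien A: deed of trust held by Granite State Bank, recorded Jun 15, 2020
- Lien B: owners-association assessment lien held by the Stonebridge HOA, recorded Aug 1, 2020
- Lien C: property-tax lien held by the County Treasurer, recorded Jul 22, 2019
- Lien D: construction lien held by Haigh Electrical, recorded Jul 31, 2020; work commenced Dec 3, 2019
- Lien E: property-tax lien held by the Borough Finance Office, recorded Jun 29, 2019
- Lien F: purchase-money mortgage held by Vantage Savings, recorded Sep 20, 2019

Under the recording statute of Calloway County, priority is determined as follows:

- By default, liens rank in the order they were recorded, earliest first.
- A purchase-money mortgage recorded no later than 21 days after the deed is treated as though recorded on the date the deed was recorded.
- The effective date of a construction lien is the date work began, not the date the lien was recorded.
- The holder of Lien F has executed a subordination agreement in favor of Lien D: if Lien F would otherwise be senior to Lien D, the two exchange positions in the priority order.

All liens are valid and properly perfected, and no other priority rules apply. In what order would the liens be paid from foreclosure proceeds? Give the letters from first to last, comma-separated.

Adjusting effective dates: D is treated as recorded Dec 3, 2019, the work-commencement date; F was recorded within the 21-day window, so its effective date is the deed date Sep 15, 2019.
By effective date, earliest first: E (Jun 29, 2019), C (Jul 22, 2019), F (Sep 15, 2019), D (Dec 3, 2019), A (Jun 15, 2020), B (Aug 1, 2020).
Because F would otherwise rank above D, the subordination swaps them.

E, C, D, F, A, B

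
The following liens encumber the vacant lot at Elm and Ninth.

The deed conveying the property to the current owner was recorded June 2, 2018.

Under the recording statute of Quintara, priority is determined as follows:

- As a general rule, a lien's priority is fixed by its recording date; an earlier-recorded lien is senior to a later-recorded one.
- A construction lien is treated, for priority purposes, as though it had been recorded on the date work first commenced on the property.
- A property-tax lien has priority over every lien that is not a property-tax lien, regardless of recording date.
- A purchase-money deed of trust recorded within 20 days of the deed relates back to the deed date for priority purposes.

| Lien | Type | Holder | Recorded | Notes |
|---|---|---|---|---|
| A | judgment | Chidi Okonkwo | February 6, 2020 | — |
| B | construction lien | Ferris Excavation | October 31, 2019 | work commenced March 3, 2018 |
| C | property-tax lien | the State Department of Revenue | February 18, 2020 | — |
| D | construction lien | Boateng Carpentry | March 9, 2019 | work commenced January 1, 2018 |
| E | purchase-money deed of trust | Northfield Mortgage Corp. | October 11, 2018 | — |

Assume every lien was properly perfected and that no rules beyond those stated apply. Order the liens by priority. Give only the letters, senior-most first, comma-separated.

First, effective dates: B relates back to March 3, 2018 (work commenced); D's effective date is January 1, 2018, when work began; E was recorded 131 days after the deed — beyond 20 days — so no relation-back applies.
C is a property-tax lien, so it outranks all other liens regardless of date.
The other liens, earliest effective date first: D (January 1, 2018), B (March 3, 2018), E (October 11, 2018), A (February 6, 2020).

C, D, B, E, A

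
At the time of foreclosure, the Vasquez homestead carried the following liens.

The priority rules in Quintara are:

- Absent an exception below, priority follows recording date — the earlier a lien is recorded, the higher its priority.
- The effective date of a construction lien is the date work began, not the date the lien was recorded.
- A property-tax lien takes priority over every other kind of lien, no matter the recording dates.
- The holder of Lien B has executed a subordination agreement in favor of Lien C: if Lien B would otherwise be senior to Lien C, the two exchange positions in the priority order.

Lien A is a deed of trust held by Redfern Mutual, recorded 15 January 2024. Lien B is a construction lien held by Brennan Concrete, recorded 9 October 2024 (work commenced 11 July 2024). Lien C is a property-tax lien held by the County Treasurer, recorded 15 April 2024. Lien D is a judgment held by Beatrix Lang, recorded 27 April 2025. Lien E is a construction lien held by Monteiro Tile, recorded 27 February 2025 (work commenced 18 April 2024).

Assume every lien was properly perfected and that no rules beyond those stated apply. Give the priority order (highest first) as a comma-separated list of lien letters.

C, A, E, B, D

Effective dates: B relates back to 11 July 2024 (work commenced); E relates back to 18 April 2024 (work commenced).
As a property-tax lien, C is senior to every other lien.
The other liens, earliest effective date first: A (15 January 2024), E (18 April 2024), B (11 July 2024), D (27 April 2025).
Since B is not senior to C, the subordination leaves the order unchanged.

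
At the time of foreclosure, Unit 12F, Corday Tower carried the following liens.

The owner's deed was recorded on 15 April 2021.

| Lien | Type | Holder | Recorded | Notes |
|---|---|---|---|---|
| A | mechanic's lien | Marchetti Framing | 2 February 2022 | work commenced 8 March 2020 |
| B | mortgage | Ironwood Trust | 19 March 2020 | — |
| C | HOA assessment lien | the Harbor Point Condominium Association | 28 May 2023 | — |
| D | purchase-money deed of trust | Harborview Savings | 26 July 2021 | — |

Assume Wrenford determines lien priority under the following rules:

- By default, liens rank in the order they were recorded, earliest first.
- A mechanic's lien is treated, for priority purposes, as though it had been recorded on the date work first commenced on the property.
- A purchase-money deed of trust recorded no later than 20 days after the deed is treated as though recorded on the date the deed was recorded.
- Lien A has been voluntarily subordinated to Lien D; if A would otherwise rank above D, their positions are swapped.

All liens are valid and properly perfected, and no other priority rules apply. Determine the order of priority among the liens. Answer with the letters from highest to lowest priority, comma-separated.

First, effective dates: A is treated as recorded 8 March 2020, the work-commencement date; D missed the 20-day window (102 days after the deed), so its recording date stands.
By effective date: A (8 March 2020), B (19 March 2020), D (26 July 2021), C (28 May 2023).
The subordination applies — A was senior to D — so A and D swap.

D, B, A, C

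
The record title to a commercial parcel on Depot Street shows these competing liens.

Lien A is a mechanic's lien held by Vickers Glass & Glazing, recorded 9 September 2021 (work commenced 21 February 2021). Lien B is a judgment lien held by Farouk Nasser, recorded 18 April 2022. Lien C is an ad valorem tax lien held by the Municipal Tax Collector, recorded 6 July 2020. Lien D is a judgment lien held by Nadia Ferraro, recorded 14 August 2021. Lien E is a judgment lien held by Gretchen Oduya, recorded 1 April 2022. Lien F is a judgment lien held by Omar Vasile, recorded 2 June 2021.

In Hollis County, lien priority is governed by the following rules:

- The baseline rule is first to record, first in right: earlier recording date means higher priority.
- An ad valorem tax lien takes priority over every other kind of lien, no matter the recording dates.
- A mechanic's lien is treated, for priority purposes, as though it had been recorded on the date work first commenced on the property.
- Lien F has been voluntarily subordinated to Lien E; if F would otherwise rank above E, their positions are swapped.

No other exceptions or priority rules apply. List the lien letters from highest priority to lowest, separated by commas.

Effective dates: A is treated as recorded 21 February 2021, the work-commencement date.
C, as an ad valorem tax lien, has superpriority and ranks first.
Remaining liens by effective date: A (21 February 2021), F (2 June 2021), D (14 August 2021), E (1 April 2022), B (18 April 2022).
The subordination applies — F was senior to E — so F and E swap.

C, A, E, D, F, B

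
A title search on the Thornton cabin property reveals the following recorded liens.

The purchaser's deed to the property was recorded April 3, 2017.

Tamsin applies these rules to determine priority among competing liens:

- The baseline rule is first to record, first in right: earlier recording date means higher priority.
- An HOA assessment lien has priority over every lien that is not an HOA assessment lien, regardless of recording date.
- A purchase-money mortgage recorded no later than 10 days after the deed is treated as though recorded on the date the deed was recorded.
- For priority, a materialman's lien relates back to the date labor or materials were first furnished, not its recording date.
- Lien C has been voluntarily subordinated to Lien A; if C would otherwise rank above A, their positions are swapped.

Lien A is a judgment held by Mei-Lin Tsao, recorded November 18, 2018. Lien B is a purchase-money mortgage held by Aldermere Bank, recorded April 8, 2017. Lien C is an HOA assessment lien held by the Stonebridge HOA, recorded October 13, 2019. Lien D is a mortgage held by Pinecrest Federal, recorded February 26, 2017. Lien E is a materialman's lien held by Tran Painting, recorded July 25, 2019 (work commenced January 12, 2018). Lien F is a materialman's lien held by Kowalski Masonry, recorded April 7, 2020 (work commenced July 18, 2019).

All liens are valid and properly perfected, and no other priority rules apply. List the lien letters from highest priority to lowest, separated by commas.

Adjusting effective dates: B's effective date is the deed date, April 3, 2017; E's effective date is January 12, 2018, when work began; F's effective date is July 18, 2019, when work began.
C is an HOA assessment lien, so it outranks all other liens regardless of date.
Remaining liens by effective date: D (February 26, 2017), B (April 3, 2017), E (January 12, 2018), A (November 18, 2018), F (July 18, 2019).
The subordination applies — C was senior to A — so C and A swap.

A, D, B, E, C, F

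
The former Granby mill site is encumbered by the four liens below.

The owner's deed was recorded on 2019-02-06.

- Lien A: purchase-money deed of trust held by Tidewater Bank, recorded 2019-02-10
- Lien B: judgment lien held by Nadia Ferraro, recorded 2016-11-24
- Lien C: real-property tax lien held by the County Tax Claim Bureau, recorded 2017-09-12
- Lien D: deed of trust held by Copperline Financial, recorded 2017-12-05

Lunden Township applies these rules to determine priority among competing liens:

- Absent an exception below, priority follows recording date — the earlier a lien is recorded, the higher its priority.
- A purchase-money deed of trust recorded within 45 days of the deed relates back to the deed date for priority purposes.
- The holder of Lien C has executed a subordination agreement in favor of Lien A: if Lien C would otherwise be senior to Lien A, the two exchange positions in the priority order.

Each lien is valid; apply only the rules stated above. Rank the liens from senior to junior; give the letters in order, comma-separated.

Effective dates after the stated exceptions: A was recorded within the 45-day window, so its effective date is the deed date 2019-02-06.
Ordering by effective date: B (2016-11-24), C (2017-09-12), D (2017-12-05), A (2019-02-06).
Because C would otherwise rank above A, the subordination swaps them.

B, A, D, C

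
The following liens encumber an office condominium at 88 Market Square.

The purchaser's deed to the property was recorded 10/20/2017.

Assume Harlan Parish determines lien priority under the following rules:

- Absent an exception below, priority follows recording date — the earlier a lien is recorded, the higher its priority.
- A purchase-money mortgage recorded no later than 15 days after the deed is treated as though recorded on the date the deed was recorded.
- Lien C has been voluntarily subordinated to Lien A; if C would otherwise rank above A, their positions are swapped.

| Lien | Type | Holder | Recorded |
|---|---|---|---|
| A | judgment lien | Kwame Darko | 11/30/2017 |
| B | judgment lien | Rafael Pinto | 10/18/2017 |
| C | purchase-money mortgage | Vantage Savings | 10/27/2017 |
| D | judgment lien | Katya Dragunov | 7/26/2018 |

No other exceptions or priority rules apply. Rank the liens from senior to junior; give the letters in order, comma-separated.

B, A, C, D

First, effective dates: C was recorded within the 15-day window, so its effective date is the deed date 10/20/2017.
By effective date, earliest first: B (10/18/2017), C (10/20/2017), A (11/30/2017), D (7/26/2018).
C would otherwise be senior to A, so under the subordination agreement C and A exchange positions.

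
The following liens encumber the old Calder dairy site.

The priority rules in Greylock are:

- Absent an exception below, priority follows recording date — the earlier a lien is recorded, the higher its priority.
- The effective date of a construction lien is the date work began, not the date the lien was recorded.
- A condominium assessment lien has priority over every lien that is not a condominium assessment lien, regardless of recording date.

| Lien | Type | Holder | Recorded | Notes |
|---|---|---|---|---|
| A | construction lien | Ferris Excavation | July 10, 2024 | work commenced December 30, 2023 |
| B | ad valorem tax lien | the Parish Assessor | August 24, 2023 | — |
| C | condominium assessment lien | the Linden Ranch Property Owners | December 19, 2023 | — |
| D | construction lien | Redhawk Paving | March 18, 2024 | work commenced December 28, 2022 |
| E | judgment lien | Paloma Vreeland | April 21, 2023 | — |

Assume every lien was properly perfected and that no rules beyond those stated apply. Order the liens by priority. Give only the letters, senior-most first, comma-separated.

Effective dates after the stated exceptions: A's effective date is December 30, 2023, when work began; D relates back to December 28, 2022 (work commenced).
As a condominium assessment lien, C is senior to every other lien.
The other liens, earliest effective date first: D (December 28, 2022), E (April 21, 2023), B (August 24, 2023), A (December 30, 2023).

C, D, E, B, A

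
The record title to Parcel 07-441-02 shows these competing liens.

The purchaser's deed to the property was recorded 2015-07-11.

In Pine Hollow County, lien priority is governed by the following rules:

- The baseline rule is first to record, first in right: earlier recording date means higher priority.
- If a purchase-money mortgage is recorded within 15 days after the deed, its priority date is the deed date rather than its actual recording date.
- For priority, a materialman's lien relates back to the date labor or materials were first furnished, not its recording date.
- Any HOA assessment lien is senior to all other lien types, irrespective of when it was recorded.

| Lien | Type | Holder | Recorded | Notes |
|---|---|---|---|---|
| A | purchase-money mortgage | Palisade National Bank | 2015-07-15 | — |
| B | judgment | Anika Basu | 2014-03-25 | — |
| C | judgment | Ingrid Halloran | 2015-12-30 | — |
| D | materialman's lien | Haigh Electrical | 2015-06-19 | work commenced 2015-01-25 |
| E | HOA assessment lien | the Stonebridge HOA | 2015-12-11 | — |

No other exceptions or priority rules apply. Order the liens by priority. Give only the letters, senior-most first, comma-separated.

Adjusting effective dates: A's effective date is the deed date, 2015-07-11; D is treated as recorded 2015-01-25, the work-commencement date.
E is an HOA assessment lien and takes priority over every other lien.
Ordering the rest by effective date: B (2014-03-25), D (2015-01-25), A (2015-07-11), C (2015-12-30).

E, B, D, A, C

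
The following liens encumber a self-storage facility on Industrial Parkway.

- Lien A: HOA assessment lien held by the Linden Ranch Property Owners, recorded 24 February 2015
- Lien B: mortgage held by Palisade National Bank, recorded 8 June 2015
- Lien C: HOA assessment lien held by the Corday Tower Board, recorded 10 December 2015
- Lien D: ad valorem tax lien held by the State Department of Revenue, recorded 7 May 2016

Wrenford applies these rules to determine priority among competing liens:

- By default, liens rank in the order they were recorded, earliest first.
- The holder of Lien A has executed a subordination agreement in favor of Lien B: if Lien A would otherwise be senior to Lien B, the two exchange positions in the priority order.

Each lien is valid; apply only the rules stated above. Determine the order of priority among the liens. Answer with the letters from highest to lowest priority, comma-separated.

Ordering by effective date: A (24 February 2015), B (8 June 2015), C (10 December 2015), D (7 May 2016).
A would otherwise be senior to B, so under the subordination agreement A and B exchange positions.

B, A, C, D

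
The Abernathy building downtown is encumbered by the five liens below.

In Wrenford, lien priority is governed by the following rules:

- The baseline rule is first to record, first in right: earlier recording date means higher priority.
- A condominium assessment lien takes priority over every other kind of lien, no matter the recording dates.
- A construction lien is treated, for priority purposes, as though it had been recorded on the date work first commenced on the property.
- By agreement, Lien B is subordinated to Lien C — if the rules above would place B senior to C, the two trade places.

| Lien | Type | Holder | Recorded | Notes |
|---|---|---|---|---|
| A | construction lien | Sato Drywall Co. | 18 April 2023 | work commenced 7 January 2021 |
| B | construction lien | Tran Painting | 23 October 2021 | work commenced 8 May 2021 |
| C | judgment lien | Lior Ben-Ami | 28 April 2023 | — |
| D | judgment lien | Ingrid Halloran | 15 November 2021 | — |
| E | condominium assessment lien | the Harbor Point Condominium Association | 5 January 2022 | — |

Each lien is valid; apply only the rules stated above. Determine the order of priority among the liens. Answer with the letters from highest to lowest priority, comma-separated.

E, A, C, D, B

Effective dates: A relates back to 7 January 2021 (work commenced); B is treated as recorded 8 May 2021, the work-commencement date.
E, as a condominium assessment lien, has superpriority and ranks first.
Among the remaining liens, by effective date: A (7 January 2021), B (8 May 2021), D (15 November 2021), C (28 April 2023).
B is senior to C before the subordination, so the two trade places.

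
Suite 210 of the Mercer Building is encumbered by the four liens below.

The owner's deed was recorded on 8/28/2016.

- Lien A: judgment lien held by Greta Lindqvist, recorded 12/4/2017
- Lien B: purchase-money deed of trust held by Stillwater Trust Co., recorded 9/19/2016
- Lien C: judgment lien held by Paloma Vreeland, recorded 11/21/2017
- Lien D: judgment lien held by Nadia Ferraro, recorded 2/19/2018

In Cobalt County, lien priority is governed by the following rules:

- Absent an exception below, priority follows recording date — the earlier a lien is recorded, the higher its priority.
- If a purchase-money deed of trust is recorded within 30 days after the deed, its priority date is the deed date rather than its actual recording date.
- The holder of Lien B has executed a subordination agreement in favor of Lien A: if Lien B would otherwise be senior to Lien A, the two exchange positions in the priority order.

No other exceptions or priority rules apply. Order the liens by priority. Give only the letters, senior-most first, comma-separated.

A, C, B, D

Adjusting effective dates: B was recorded within the 30-day window, so its effective date is the deed date 8/28/2016.
By effective date, earliest first: B (8/28/2016), C (11/21/2017), A (12/4/2017), D (2/19/2018).
B is senior to A before the subordination, so the two trade places.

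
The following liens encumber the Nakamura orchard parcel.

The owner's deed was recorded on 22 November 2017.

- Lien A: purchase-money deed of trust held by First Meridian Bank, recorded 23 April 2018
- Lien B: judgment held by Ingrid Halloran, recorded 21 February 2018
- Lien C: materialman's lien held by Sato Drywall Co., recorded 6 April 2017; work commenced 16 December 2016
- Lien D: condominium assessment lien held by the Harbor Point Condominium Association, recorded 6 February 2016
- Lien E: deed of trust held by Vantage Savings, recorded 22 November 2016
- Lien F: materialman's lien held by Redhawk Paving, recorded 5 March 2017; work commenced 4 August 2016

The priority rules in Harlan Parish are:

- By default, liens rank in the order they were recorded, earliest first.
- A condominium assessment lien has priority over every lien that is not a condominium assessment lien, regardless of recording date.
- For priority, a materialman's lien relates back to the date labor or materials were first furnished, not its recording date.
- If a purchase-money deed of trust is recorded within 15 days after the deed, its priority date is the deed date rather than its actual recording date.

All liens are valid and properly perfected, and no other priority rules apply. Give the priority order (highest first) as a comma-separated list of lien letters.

Effective dates: A was recorded 152 days after the deed, outside the 15-day window, so it keeps its recording date; C is treated as recorded 16 December 2016, the work-commencement date; F is treated as recorded 4 August 2016, the work-commencement date.
D, as a condominium assessment lien, has superpriority and ranks first.
Ordering the rest by effective date: F (4 August 2016), E (22 November 2016), C (16 December 2016), B (21 February 2018), A (23 April 2018).

D, F, E, C, B, A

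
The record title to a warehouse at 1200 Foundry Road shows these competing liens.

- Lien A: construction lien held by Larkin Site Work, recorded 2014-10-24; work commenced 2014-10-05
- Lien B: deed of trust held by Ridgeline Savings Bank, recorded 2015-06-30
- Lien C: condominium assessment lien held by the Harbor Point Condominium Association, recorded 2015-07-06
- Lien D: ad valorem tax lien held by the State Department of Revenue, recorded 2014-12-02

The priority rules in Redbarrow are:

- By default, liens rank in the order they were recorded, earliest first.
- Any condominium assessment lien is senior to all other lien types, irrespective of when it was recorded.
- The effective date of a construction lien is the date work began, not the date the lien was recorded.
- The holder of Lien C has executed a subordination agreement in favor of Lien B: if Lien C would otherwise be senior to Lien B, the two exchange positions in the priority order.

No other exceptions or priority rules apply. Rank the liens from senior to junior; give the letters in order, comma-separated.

B, A, D, C

First, effective dates: A's effective date is 2014-10-05, when work began.
C is a condominium assessment lien and takes priority over every other lien.
Remaining liens by effective date: A (2014-10-05), D (2014-12-02), B (2015-06-30).
The subordination applies — C was senior to B — so C and B swap.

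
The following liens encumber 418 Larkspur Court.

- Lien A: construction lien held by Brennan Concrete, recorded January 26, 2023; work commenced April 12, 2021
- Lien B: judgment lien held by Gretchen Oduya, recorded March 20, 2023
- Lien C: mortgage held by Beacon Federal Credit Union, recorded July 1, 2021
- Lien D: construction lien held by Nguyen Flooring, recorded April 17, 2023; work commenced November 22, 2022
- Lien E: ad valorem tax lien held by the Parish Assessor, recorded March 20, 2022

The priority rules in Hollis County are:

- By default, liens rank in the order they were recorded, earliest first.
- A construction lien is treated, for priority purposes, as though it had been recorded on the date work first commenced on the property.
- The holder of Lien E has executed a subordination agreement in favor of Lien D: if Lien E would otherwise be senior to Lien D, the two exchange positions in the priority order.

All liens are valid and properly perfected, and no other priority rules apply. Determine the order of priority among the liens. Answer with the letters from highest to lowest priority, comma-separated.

A, C, D, E, B

Effective dates after the stated exceptions: A relates back to April 12, 2021 (work commenced); D relates back to November 22, 2022 (work commenced).
By effective date: A (April 12, 2021), C (July 1, 2021), E (March 20, 2022), D (November 22, 2022), B (March 20, 2023).
E would otherwise be senior to D, so under the subordination agreement E and D exchange positions.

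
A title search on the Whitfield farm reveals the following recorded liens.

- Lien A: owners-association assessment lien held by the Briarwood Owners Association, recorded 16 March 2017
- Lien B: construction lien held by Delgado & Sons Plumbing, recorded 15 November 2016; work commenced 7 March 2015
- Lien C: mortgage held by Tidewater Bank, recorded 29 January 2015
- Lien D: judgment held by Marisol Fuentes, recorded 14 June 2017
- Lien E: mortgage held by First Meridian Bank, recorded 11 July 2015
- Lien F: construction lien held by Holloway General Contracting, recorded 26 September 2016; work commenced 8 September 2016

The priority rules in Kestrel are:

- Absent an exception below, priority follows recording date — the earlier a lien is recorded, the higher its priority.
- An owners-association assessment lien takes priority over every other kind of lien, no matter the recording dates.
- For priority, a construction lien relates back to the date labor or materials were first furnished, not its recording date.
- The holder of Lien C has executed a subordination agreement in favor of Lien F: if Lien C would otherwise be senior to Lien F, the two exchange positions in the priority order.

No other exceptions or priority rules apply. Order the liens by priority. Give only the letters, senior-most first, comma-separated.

A, F, B, E, C, D

Effective dates after the stated exceptions: B is treated as recorded 7 March 2015, the work-commencement date; F is treated as recorded 8 September 2016, the work-commencement date.
A, as an owners-association assessment lien, has superpriority and ranks first.
The other liens, earliest effective date first: C (29 January 2015), B (7 March 2015), E (11 July 2015), F (8 September 2016), D (14 June 2017).
C would otherwise be senior to F, so under the subordination agreement C and F exchange positions.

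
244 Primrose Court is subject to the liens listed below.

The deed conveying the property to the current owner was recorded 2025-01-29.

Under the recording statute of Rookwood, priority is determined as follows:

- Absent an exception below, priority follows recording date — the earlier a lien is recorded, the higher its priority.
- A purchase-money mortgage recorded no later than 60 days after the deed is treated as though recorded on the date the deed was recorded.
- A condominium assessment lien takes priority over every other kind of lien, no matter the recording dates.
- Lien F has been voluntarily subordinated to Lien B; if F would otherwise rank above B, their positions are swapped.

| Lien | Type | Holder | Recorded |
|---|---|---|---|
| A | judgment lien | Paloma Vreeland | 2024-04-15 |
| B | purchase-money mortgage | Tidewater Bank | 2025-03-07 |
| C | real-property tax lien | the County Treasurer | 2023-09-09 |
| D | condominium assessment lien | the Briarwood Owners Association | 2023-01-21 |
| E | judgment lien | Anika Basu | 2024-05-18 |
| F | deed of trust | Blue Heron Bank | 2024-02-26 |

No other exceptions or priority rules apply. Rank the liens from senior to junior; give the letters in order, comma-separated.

D, C, B, A, E, F

First, effective dates: B was recorded within the 60-day window, so its effective date is the deed date 2025-01-29.
D is a condominium assessment lien and takes priority over every other lien.
Among the remaining liens, by effective date: C (2023-09-09), F (2024-02-26), A (2024-04-15), E (2024-05-18), B (2025-01-29).
F is senior to B before the subordination, so the two trade places.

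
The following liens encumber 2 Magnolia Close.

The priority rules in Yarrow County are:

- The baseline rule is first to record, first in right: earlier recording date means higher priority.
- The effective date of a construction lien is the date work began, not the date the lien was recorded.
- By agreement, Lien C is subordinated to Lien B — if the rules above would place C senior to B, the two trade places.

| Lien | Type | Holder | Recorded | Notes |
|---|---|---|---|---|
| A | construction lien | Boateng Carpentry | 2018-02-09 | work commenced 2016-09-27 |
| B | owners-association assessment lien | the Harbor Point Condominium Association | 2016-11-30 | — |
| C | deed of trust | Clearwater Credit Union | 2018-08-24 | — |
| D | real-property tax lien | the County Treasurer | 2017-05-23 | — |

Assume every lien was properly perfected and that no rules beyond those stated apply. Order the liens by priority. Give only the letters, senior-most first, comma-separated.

A, B, D, C

Effective dates: A is treated as recorded 2016-09-27, the work-commencement date.
By effective date, earliest first: A (2016-09-27), B (2016-11-30), D (2017-05-23), C (2018-08-24).
C is already junior to B, so the subordination agreement changes nothing.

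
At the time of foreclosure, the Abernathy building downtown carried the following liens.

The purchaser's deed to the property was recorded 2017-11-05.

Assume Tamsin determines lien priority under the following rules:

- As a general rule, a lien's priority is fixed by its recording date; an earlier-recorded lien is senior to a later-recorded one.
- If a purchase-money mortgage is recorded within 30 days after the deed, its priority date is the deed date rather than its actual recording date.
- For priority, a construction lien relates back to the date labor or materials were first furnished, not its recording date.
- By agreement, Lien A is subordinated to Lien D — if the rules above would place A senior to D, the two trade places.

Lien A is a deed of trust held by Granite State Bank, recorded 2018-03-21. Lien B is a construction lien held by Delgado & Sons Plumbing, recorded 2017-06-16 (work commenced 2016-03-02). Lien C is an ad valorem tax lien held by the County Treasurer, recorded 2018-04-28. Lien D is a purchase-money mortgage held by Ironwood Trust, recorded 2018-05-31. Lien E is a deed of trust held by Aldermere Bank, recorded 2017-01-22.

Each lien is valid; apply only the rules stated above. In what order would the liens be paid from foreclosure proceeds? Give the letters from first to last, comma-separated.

Effective dates: B relates back to 2016-03-02 (work commenced); D was recorded 207 days after the deed — beyond 30 days — so no relation-back applies.
Ordering by effective date: B (2016-03-02), E (2017-01-22), A (2018-03-21), C (2018-04-28), D (2018-05-31).
Because A would otherwise rank above D, the subordination swaps them.

B, E, D, C, A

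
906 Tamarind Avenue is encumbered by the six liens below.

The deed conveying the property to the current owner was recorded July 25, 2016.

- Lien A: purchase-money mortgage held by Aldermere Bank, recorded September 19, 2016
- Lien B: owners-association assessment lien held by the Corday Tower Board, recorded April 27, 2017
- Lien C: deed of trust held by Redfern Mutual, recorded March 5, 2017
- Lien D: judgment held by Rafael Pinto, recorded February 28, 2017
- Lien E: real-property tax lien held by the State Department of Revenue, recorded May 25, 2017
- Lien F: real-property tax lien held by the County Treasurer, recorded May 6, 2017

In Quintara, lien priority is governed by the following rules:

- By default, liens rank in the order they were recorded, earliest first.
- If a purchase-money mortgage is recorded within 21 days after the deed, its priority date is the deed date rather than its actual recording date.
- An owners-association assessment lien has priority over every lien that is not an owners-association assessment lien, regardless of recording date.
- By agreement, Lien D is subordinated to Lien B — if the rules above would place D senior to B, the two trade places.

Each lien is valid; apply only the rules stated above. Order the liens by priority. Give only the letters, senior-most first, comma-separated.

Effective dates: A was recorded 56 days after the deed — beyond 21 days — so no relation-back applies.
As an owners-association assessment lien, B is senior to every other lien.
The other liens, earliest effective date first: A (September 19, 2016), D (February 28, 2017), C (March 5, 2017), F (May 6, 2017), E (May 25, 2017).
Since D is not senior to B, the subordination leaves the order unchanged.

B, A, D, C, F, E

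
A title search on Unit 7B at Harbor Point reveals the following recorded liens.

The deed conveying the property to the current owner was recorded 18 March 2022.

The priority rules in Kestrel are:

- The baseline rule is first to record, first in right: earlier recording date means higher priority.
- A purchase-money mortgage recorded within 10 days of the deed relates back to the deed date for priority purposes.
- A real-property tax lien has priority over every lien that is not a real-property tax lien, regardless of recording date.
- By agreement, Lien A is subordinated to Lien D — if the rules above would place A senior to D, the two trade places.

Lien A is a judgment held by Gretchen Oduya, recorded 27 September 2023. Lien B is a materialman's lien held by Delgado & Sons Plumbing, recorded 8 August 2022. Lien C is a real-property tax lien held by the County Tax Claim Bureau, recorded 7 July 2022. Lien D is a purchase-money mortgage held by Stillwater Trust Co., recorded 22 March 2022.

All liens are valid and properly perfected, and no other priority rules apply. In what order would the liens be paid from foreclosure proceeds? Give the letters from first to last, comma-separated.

Effective dates: D relates back to the deed date 18 March 2022.
C is a real-property tax lien and takes priority over every other lien.
Remaining liens by effective date: D (18 March 2022), B (8 August 2022), A (27 September 2023).
Since A is not senior to D, the subordination leaves the order unchanged.

C, D, B, A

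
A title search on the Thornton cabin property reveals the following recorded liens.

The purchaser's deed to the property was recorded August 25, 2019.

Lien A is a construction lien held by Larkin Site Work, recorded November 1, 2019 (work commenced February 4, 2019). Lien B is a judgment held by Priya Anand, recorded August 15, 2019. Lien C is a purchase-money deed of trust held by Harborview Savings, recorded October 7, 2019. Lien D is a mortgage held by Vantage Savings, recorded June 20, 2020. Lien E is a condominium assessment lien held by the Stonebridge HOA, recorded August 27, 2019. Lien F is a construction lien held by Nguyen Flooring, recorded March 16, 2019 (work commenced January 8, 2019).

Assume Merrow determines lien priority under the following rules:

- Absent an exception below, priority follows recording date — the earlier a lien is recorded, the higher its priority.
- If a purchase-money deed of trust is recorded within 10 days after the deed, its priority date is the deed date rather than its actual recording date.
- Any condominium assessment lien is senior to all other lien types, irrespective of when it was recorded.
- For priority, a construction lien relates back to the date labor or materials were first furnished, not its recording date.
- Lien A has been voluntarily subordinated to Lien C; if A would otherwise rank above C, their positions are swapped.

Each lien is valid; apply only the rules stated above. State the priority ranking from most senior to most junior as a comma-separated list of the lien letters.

First, effective dates: A relates back to February 4, 2019 (work commenced); C was recorded 43 days after the deed — beyond 10 days — so no relation-back applies; F is treated as recorded January 8, 2019, the work-commencement date.
E, as a condominium assessment lien, has superpriority and ranks first.
Remaining liens by effective date: F (January 8, 2019), A (February 4, 2019), B (August 15, 2019), C (October 7, 2019), D (June 20, 2020).
The subordination applies — A was senior to C — so A and C swap.

E, F, C, B, A, D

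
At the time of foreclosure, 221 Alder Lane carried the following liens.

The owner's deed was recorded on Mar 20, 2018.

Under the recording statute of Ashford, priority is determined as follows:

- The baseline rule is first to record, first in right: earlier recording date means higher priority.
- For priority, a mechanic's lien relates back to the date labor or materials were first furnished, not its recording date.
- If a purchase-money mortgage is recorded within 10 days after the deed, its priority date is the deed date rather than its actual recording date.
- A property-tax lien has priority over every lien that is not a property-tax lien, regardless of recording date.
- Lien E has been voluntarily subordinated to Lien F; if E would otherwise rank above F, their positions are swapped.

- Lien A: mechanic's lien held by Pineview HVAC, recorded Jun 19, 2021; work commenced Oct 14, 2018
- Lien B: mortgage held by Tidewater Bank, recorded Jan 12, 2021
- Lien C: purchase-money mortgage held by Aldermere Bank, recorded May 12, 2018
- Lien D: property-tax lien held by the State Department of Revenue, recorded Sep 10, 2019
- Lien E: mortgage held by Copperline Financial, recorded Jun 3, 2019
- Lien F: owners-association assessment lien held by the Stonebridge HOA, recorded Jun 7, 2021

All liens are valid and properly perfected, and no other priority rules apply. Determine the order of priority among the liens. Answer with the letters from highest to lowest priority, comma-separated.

D, C, A, F, B, E

Adjusting effective dates: A relates back to Oct 14, 2018 (work commenced); C missed the 10-day window (53 days after the deed), so its recording date stands.
D, as a property-tax lien, has superpriority and ranks first.
Ordering the rest by effective date: C (May 12, 2018), A (Oct 14, 2018), E (Jun 3, 2019), B (Jan 12, 2021), F (Jun 7, 2021).
E would otherwise be senior to F, so under the subordination agreement E and F exchange positions.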